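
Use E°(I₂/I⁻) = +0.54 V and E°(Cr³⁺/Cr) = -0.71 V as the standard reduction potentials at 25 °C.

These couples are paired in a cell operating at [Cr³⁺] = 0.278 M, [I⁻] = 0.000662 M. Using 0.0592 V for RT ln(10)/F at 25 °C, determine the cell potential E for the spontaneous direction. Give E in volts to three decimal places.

+1.449 V

I₂/I⁻ is the cathode (higher E°), Cr³⁺/Cr the anode: E°cell = +0.54 − (-0.71) = +1.25 V, n = 6.
Overall: 3 I₂(s) + 2 Cr(s) → 6 I⁻(aq) + 2 Cr³⁺(aq)
Q = [I⁻]^6·[Cr³⁺]^2; log Q = -20.187.
E = E° − (0.0592/n) log Q = +1.25 − (0.0592/6)(-20.187) = +1.449 V.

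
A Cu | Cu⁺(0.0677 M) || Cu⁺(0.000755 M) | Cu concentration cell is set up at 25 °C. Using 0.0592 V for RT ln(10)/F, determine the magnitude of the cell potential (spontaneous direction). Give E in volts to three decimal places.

For a concentration cell E°cell = 0. The 0.0677 M side is the cathode (reduction is favoured where [Cu⁺] is higher).
With n = 1, E = −(0.0592/1) log([Cu⁺]ₐₙ/[Cu⁺]꜀ₐₜ) = −(0.0592/1) log(0.000755/0.0677) = −(0.0592/1)(-1.953) = +0.116 V.

+0.116 V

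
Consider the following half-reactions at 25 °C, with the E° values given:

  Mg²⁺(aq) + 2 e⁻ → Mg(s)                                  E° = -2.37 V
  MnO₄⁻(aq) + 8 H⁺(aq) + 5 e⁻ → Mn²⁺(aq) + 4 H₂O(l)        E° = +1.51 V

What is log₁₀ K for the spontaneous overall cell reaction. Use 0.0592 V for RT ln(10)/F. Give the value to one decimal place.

Cathode: MnO₄⁻/Mn²⁺; anode: Mg²⁺/Mg. E°cell = +3.88 V, n = 10.
log K = nE°cell / 0.0592 = (10)(+3.88) / 0.0592 = 655.4.

655.4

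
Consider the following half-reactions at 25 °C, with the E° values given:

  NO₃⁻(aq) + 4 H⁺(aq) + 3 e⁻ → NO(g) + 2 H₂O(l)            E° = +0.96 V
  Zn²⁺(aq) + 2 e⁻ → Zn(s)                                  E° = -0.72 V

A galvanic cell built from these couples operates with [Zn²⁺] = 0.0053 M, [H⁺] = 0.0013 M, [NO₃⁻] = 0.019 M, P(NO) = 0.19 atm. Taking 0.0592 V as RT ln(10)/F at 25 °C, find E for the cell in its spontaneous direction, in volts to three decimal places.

+1.500 V

NO₃⁻/NO is the cathode (higher E°), Zn²⁺/Zn the anode: E°cell = +0.96 − (-0.72) = +1.68 V, n = 6.
Overall: 2 NO₃⁻(aq) + 8 H⁺(aq) + 3 Zn(s) → 2 NO(g) + 4 H₂O(l) + 3 Zn²⁺(aq)
Q = P(NO)^2·[Zn²⁺]^3 / ([NO₃⁻]^2·[H⁺]^8); log Q = 18.261.
E = E° − (0.0592/n) log Q = +1.68 − (0.0592/6)(18.261) = +1.500 V.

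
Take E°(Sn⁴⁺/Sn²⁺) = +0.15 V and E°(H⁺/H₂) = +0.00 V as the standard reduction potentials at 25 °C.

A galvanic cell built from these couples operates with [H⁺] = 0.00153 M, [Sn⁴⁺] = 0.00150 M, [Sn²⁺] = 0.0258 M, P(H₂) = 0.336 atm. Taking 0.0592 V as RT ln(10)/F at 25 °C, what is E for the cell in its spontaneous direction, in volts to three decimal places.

+0.266 V

Sn⁴⁺/Sn²⁺ is the cathode (higher E°), H⁺/H₂ the anode: E°cell = +0.15 − (+0.00) = +0.15 V, n = 2.
Overall: Sn⁴⁺(aq) + H₂(g) → Sn²⁺(aq) + 2 H⁺(aq)
Q = [Sn²⁺]·[H⁺]^2 / ([Sn⁴⁺]·P(H₂)); log Q = -3.921.
E = E° − (0.0592/n) log Q = +0.15 − (0.0592/2)(-3.921) = +0.266 V.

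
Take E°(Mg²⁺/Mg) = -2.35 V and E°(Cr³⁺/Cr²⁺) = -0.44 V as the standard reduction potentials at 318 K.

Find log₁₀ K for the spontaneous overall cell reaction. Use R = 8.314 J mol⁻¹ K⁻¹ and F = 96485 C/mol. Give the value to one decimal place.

60.5

Cathode: Cr³⁺/Cr²⁺; anode: Mg²⁺/Mg. E°cell = (-0.44) − (-2.35) = +1.91 V, with n = 2.
ΔG° = −nFE° = −RT ln K, so ln K = nFE°/(RT) = (2)(96485)(+1.91) / ((8.314)(318)) = 139.407.
log₁₀ K = 139.407 / ln 10 = 60.5.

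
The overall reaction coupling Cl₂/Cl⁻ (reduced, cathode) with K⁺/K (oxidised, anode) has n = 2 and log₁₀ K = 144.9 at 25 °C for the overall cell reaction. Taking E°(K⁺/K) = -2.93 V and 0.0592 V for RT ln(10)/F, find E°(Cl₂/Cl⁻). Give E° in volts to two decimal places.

E°cell = (0.0592/n)·log K = (0.0592/2)(144.9) = +4.289 V.
Since Cl₂/Cl⁻ is the cathode and K⁺/K the anode, E°cell = E°(Cl₂/Cl⁻) − E°(K⁺/K).
So E°(Cl₂/Cl⁻) = E°cell + E°(K⁺/K) = +4.289 + (-2.93) = +1.36 V.

+1.36 V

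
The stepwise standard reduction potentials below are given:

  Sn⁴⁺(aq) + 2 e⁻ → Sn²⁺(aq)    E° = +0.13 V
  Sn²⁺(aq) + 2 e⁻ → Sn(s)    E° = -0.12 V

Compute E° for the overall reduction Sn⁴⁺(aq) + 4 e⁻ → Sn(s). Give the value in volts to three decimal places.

+0.005 V

Since ΔG° = −nFE° is additive over sequential reductions, n₃E°₃ = n₁E°₁ + n₂E°₂.
E°₃ = (2×+0.13 + 2×-0.12) / 4 = (+0.020) / 4 = +0.005 V.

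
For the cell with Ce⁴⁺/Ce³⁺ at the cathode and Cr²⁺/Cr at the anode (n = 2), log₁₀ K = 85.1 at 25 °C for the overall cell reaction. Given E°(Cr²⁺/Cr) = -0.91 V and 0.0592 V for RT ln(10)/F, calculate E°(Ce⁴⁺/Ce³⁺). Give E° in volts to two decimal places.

E°cell = (0.0592/n)·log K = (0.0592/2)(85.1) = +2.519 V.
Since Ce⁴⁺/Ce³⁺ is the cathode and Cr²⁺/Cr the anode, E°cell = E°(Ce⁴⁺/Ce³⁺) − E°(Cr²⁺/Cr).
So E°(Ce⁴⁺/Ce³⁺) = E°cell + E°(Cr²⁺/Cr) = +2.519 + (-0.91) = +1.61 V.

+1.61 V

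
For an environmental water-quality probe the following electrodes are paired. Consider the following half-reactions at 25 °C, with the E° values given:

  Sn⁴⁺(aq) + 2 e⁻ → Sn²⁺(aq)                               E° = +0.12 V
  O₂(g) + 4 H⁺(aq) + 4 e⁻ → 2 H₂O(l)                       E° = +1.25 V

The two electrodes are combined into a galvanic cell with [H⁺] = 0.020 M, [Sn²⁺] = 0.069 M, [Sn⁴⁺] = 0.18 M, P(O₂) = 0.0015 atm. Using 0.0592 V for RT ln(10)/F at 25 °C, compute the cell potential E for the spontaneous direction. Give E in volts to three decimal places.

+0.975 V

O₂/H₂O is the cathode (higher E°), Sn⁴⁺/Sn²⁺ the anode: E°cell = +1.25 − (+0.12) = +1.13 V, n = 4.
Overall: O₂(g) + 4 H⁺(aq) + 2 Sn²⁺(aq) → 2 H₂O(l) + 2 Sn⁴⁺(aq)
Q = [Sn⁴⁺]^2 / (P(O₂)·[H⁺]^4·[Sn²⁺]^2); log Q = 10.453.
E = E° − (0.0592/n) log Q = +1.13 − (0.0592/4)(10.453) = +0.975 V.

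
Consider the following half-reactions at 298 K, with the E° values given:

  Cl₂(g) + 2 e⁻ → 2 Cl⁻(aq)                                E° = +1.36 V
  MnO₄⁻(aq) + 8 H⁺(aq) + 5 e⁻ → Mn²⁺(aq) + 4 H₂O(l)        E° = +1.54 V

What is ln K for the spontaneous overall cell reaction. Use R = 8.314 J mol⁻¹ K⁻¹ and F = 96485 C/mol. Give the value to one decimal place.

70.1

Cathode: MnO₄⁻/Mn²⁺; anode: Cl₂/Cl⁻. E°cell = (+1.54) − (+1.36) = +0.18 V, with n = 10.
ΔG° = −nFE° = −RT ln K, so ln K = nFE°/(RT) = (10)(96485)(+0.18) / ((8.314)(298)) = 70.098.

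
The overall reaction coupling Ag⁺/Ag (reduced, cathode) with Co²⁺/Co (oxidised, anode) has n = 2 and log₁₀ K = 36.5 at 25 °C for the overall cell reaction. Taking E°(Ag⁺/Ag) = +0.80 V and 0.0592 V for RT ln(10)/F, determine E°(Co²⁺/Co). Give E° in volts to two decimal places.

-0.28 V

E°cell = (0.0592/n)·log K = (0.0592/2)(36.5) = +1.080 V.
Since Ag⁺/Ag is the cathode and Co²⁺/Co the anode, E°cell = E°(Ag⁺/Ag) − E°(Co²⁺/Co).
So E°(Co²⁺/Co) = E°(Ag⁺/Ag) − E°cell = (+0.80) − (+1.080) = -0.28 V.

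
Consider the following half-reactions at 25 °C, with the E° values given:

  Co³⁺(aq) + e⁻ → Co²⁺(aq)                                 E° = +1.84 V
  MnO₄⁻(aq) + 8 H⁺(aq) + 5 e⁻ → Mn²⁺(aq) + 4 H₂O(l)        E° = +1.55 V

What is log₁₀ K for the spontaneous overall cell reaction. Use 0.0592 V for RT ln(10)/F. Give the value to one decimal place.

Cathode: Co³⁺/Co²⁺; anode: MnO₄⁻/Mn²⁺. E°cell = +0.29 V, n = 5.
log K = nE°cell / 0.0592 = (5)(+0.29) / 0.0592 = 24.5.

24.5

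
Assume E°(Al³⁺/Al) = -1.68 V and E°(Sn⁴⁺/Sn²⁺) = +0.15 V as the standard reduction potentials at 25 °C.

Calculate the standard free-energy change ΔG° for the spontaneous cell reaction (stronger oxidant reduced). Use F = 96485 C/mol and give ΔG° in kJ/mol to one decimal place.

Sn⁴⁺/Sn²⁺ (E° = +0.15 V) is the cathode; Al³⁺/Al (E° = -1.68 V) is the anode, so E°cell = +1.83 V.
Balancing electrons gives n = 6 (lcm of 2 and 3).
ΔG° = −nFE° = −(6)(96485)(+1.83) = -1,059,405 J = -1059.4 kJ/mol.

-1059.4 kJ/mol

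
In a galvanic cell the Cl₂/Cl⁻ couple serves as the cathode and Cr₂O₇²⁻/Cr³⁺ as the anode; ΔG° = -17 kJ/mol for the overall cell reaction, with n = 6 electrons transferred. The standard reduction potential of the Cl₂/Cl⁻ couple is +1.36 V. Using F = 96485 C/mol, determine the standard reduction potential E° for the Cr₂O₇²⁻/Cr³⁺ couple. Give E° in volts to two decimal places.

E°cell = −ΔG°/(nF) = −(-17×10³)/((6)(96485)) = +0.029 V.
Since Cl₂/Cl⁻ is the cathode and Cr₂O₇²⁻/Cr³⁺ the anode, E°cell = E°(Cl₂/Cl⁻) − E°(Cr₂O₇²⁻/Cr³⁺).
So E°(Cr₂O₇²⁻/Cr³⁺) = E°(Cl₂/Cl⁻) − E°cell = (+1.36) − (+0.029) = +1.33 V.

+1.33 V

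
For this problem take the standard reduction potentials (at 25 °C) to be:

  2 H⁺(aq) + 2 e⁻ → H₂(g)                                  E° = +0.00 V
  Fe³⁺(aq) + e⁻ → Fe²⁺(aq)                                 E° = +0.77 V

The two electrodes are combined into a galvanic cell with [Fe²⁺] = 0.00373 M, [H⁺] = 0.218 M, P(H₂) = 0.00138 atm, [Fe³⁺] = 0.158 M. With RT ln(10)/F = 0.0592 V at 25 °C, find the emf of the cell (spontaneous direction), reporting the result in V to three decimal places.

+0.821 V

Fe³⁺/Fe²⁺ is the cathode (higher E°), H⁺/H₂ the anode: E°cell = +0.77 − (+0.00) = +0.77 V, n = 2.
Overall: 2 Fe³⁺(aq) + H₂(g) → 2 Fe²⁺(aq) + 2 H⁺(aq)
Q = [Fe²⁺]^2·[H⁺]^2 / ([Fe³⁺]^2·P(H₂)); log Q = -1.717.
E = E° − (0.0592/n) log Q = +0.77 − (0.0592/2)(-1.717) = +0.821 V.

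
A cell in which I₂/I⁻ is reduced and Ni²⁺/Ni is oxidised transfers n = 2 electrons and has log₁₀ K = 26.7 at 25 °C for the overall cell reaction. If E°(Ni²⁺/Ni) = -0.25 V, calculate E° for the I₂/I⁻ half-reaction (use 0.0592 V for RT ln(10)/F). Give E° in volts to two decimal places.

E°cell = (0.0592/n)·log K = (0.0592/2)(26.7) = +0.790 V.
Since I₂/I⁻ is the cathode and Ni²⁺/Ni the anode, E°cell = E°(I₂/I⁻) − E°(Ni²⁺/Ni).
So E°(I₂/I⁻) = E°cell + E°(Ni²⁺/Ni) = +0.790 + (-0.25) = +0.54 V.

+0.54 V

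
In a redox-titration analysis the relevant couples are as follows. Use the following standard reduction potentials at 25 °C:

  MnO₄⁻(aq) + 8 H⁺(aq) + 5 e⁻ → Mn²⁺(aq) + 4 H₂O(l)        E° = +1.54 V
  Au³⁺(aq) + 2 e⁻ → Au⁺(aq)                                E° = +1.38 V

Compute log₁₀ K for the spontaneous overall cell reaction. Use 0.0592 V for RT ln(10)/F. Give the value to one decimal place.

Cathode: MnO₄⁻/Mn²⁺; anode: Au³⁺/Au⁺. E°cell = +0.16 V, n = 10.
log K = nE°cell / 0.0592 = (10)(+0.16) / 0.0592 = 27.0.

27.0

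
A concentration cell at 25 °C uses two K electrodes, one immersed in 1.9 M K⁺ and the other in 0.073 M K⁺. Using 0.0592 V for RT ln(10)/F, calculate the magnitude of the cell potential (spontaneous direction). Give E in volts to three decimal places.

+0.084 V

For a concentration cell E°cell = 0. The 1.9 M side is the cathode (reduction is favoured where [K⁺] is higher).
With n = 1, E = −(0.0592/1) log([K⁺]ₐₙ/[K⁺]꜀ₐₜ) = −(0.0592/1) log(0.073/1.9) = −(0.0592/1)(-1.415) = +0.084 V.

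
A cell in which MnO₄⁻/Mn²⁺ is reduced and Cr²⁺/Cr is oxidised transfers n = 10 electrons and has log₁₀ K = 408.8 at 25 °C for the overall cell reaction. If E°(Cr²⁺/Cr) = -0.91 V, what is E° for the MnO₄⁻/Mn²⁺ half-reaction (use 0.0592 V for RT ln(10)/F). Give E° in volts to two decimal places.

E°cell = (0.0592/n)·log K = (0.0592/10)(408.8) = +2.420 V.
Since MnO₄⁻/Mn²⁺ is the cathode and Cr²⁺/Cr the anode, E°cell = E°(MnO₄⁻/Mn²⁺) − E°(Cr²⁺/Cr).
So E°(MnO₄⁻/Mn²⁺) = E°cell + E°(Cr²⁺/Cr) = +2.420 + (-0.91) = +1.51 V.

+1.51 V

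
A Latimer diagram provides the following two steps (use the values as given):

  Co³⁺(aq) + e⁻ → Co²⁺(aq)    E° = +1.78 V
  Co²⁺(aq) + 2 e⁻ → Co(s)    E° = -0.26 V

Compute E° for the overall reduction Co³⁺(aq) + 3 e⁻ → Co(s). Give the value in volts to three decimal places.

Standard free energies of sequential steps add: ΔG°₃ = ΔG°₁ + ΔG°₂, so n₃E°₃ = n₁E°₁ + n₂E°₂.
E°₃ = (1×+1.78 + 2×-0.26) / 3 = (+1.260) / 3 = +0.420 V.

+0.420 V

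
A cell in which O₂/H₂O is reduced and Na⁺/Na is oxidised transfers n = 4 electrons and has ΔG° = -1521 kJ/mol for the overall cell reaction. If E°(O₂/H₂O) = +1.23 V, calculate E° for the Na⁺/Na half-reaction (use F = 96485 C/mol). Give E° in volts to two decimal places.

-2.71 V

E°cell = −ΔG°/(nF) = −(-1521×10³)/((4)(96485)) = +3.941 V.
Since O₂/H₂O is the cathode and Na⁺/Na the anode, E°cell = E°(O₂/H₂O) − E°(Na⁺/Na).
So E°(Na⁺/Na) = E°(O₂/H₂O) − E°cell = (+1.23) − (+3.941) = -2.71 V.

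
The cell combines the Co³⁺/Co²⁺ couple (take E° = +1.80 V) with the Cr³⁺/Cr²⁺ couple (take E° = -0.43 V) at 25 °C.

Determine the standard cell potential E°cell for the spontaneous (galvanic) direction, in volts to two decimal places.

+2.23 V

The Co³⁺/Co²⁺ couple has the higher reduction potential, so it is the cathode; Cr³⁺/Cr²⁺ is oxidised at the anode.
E°cell = E°(cathode) − E°(anode) = (+1.80) − (-0.43) = +2.23 V.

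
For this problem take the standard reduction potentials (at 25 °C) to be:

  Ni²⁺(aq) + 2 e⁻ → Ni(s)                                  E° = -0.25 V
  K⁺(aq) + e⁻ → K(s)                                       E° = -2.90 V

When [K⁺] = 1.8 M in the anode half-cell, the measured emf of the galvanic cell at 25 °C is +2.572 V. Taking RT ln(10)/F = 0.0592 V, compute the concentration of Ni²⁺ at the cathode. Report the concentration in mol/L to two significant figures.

Ni²⁺/Ni is the cathode, K⁺/K the anode: E°cell = +2.65 V, n = 2.
Overall reaction: Ni²⁺(aq) + 2 K(s) → Ni(s) + 2 K⁺(aq); Q = [K⁺]^2/[Ni²⁺]^1.
From E = E° − (0.0592/n) log Q: log Q = (E° − E)·n/0.0592 = (+2.65 − (+2.572))·2/0.0592 = 2.6351.
So 1·log[Ni²⁺] = 2·log(1.8) − log Q = 0.5105 − (2.6351) = -2.1246; [Ni²⁺] = 10^(-2.1246) ≈ 0.0075 M.

0.0075 M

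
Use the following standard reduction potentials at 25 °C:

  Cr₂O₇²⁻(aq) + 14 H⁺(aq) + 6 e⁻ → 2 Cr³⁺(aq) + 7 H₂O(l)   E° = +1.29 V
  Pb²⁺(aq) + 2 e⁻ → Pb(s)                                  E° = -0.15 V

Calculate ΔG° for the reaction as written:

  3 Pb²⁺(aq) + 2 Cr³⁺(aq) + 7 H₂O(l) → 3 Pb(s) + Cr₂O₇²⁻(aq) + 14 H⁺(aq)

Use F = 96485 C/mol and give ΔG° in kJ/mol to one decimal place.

+833.6 kJ/mol

As written, Pb²⁺/Pb is reduced (cathode) and Cr₂O₇²⁻/Cr³⁺ is oxidised (anode), so E°cell = (-0.15) − (+1.29) = -1.44 V.
Balancing electrons gives n = 6.
ΔG° = −nFE° = −(6)(96485)(-1.44) = 833,630 J = +833.6 kJ/mol.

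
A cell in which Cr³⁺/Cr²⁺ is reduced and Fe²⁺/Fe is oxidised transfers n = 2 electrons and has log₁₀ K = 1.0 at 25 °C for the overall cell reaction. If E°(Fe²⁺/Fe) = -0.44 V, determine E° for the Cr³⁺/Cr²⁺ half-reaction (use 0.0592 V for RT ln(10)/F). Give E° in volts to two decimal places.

-0.41 V

E°cell = (0.0592/n)·log K = (0.0592/2)(1.0) = +0.030 V.
Since Cr³⁺/Cr²⁺ is the cathode and Fe²⁺/Fe the anode, E°cell = E°(Cr³⁺/Cr²⁺) − E°(Fe²⁺/Fe).
So E°(Cr³⁺/Cr²⁺) = E°cell + E°(Fe²⁺/Fe) = +0.030 + (-0.44) = -0.41 V.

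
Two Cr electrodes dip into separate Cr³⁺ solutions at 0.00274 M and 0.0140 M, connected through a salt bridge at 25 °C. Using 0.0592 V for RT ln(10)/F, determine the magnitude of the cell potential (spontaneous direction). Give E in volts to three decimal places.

For a concentration cell E°cell = 0. The 0.0140 M side is the cathode (reduction is favoured where [Cr³⁺] is higher).
With n = 3, E = −(0.0592/3) log([Cr³⁺]ₐₙ/[Cr³⁺]꜀ₐₜ) = −(0.0592/3) log(0.00274/0.014) = −(0.0592/3)(-0.708) = +0.014 V.

+0.014 V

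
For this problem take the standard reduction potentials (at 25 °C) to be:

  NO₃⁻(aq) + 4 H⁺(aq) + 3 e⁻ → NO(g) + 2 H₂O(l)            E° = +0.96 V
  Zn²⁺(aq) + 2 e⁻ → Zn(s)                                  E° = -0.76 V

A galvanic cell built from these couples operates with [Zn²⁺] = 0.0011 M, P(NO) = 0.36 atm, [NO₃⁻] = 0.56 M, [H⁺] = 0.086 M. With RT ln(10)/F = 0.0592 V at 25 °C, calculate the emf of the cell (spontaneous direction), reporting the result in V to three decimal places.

NO₃⁻/NO is the cathode (higher E°), Zn²⁺/Zn the anode: E°cell = +0.96 − (-0.76) = +1.72 V, n = 6.
Overall: 2 NO₃⁻(aq) + 8 H⁺(aq) + 3 Zn(s) → 2 NO(g) + 4 H₂O(l) + 3 Zn²⁺(aq)
Q = P(NO)^2·[Zn²⁺]^3 / ([NO₃⁻]^2·[H⁺]^8); log Q = -0.736.
E = E° − (0.0592/n) log Q = +1.72 − (0.0592/6)(-0.736) = +1.727 V.

+1.727 V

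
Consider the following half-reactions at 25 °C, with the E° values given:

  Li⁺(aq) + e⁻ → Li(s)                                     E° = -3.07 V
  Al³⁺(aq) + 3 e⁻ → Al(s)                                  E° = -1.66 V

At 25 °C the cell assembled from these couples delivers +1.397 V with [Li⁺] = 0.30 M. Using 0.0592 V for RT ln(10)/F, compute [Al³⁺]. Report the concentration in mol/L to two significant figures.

0.0059 M

Al³⁺/Al is the cathode, Li⁺/Li the anode: E°cell = +1.41 V, n = 3.
Overall reaction: Al³⁺(aq) + 3 Li(s) → Al(s) + 3 Li⁺(aq); Q = [Li⁺]^3/[Al³⁺]^1.
From E = E° − (0.0592/n) log Q: log Q = (E° − E)·n/0.0592 = (+1.41 − (+1.397))·3/0.0592 = 0.6588.
So 1·log[Al³⁺] = 3·log(0.3) − log Q = -1.5686 − (0.6588) = -2.2274; [Al³⁺] = 10^(-2.2274) ≈ 0.0059 M.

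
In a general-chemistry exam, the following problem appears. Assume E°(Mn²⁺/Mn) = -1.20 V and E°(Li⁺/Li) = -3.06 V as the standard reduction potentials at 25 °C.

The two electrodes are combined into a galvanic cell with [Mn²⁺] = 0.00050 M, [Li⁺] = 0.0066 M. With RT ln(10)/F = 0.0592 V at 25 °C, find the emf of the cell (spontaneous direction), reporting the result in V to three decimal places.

+1.891 V

Mn²⁺/Mn is the cathode (higher E°), Li⁺/Li the anode: E°cell = -1.20 − (-3.06) = +1.86 V, n = 2.
Overall: Mn²⁺(aq) + 2 Li(s) → Mn(s) + 2 Li⁺(aq)
Q = [Li⁺]^2 / ([Mn²⁺]); log Q = -1.060.
E = E° − (0.0592/n) log Q = +1.86 − (0.0592/2)(-1.060) = +1.891 V.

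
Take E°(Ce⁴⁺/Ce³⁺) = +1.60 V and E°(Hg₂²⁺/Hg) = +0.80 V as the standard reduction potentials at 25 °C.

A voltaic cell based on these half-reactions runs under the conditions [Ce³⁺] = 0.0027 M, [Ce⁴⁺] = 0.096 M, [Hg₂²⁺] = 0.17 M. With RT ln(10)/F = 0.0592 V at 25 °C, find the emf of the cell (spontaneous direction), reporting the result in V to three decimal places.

Ce⁴⁺/Ce³⁺ is the cathode (higher E°), Hg₂²⁺/Hg the anode: E°cell = +1.60 − (+0.80) = +0.80 V, n = 2.
Overall: 2 Ce⁴⁺(aq) + 2 Hg(l) → 2 Ce³⁺(aq) + Hg₂²⁺(aq)
Q = [Ce³⁺]^2·[Hg₂²⁺] / ([Ce⁴⁺]^2); log Q = -3.871.
E = E° − (0.0592/n) log Q = +0.80 − (0.0592/2)(-3.871) = +0.915 V.

+0.915 V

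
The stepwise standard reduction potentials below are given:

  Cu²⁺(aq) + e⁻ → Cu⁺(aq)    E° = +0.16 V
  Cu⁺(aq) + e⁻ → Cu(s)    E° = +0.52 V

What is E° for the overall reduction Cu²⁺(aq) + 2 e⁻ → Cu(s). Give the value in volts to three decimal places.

+0.340 V

Since ΔG° = −nFE° is additive over sequential reductions, n₃E°₃ = n₁E°₁ + n₂E°₂.
E°₃ = (1×+0.16 + 1×+0.52) / 2 = (+0.680) / 2 = +0.340 V.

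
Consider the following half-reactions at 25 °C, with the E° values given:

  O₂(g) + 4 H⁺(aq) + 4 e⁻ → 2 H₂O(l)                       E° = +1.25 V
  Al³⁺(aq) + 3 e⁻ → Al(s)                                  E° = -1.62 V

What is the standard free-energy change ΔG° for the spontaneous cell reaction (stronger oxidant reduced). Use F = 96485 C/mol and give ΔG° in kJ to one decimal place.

O₂/H₂O (E° = +1.25 V) is the cathode; Al³⁺/Al (E° = -1.62 V) is the anode, so E°cell = +2.87 V.
Balancing electrons gives n = 12 (lcm of 4 and 3).
ΔG° = −nFE° = −(12)(96485)(+2.87) = -3,322,943 J = -3322.9 kJ.

-3322.9 kJ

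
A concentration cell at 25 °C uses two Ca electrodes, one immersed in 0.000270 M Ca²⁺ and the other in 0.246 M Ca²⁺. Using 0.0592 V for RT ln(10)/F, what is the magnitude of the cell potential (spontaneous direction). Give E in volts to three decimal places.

+0.088 V

For a concentration cell E°cell = 0. The 0.246 M side is the cathode (reduction is favoured where [Ca²⁺] is higher).
With n = 2, E = −(0.0592/2) log([Ca²⁺]ₐₙ/[Ca²⁺]꜀ₐₜ) = −(0.0592/2) log(0.00027/0.246) = −(0.0592/2)(-2.960) = +0.088 V.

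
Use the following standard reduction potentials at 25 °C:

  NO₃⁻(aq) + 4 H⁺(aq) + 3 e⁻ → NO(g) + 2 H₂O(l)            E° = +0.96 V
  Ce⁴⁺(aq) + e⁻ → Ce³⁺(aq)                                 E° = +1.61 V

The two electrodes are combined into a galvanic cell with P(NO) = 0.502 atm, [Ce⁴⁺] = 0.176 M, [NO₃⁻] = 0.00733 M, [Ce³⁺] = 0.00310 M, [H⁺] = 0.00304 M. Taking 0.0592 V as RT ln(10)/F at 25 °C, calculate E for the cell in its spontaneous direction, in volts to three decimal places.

Ce⁴⁺/Ce³⁺ is the cathode (higher E°), NO₃⁻/NO the anode: E°cell = +1.61 − (+0.96) = +0.65 V, n = 3.
Overall: 3 Ce⁴⁺(aq) + NO(g) + 2 H₂O(l) → 3 Ce³⁺(aq) + NO₃⁻(aq) + 4 H⁺(aq)
Q = [Ce³⁺]^3·[NO₃⁻]·[H⁺]^4 / ([Ce⁴⁺]^3·P(NO)); log Q = -17.167.
E = E° − (0.0592/n) log Q = +0.65 − (0.0592/3)(-17.167) = +0.989 V.

+0.989 V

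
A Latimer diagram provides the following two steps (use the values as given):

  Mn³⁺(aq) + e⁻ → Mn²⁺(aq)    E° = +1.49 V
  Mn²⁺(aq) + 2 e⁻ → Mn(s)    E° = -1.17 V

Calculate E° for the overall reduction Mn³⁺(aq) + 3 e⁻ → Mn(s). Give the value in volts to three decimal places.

Since ΔG° = −nFE° is additive over sequential reductions, n₃E°₃ = n₁E°₁ + n₂E°₂.
E°₃ = (1×+1.49 + 2×-1.17) / 3 = (-0.850) / 3 = -0.283 V.

-0.283 V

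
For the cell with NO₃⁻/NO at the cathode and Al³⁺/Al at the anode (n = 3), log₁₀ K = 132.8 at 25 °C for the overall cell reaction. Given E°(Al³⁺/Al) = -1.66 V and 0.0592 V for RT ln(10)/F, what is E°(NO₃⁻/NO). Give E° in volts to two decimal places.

E°cell = (0.0592/n)·log K = (0.0592/3)(132.8) = +2.621 V.
Since NO₃⁻/NO is the cathode and Al³⁺/Al the anode, E°cell = E°(NO₃⁻/NO) − E°(Al³⁺/Al).
So E°(NO₃⁻/NO) = E°cell + E°(Al³⁺/Al) = +2.621 + (-1.66) = +0.96 V.

+0.96 V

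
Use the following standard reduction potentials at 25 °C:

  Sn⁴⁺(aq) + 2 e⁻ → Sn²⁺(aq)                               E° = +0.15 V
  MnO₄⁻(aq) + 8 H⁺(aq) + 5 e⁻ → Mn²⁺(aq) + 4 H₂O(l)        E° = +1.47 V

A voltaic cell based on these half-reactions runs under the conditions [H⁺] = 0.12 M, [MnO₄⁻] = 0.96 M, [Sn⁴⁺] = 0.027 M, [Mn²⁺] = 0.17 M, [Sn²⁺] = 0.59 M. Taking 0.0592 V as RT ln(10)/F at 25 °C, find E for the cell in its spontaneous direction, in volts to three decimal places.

MnO₄⁻/Mn²⁺ is the cathode (higher E°), Sn⁴⁺/Sn²⁺ the anode: E°cell = +1.47 − (+0.15) = +1.32 V, n = 10.
Overall: 2 MnO₄⁻(aq) + 16 H⁺(aq) + 5 Sn²⁺(aq) → 2 Mn²⁺(aq) + 8 H₂O(l) + 5 Sn⁴⁺(aq)
Q = [Mn²⁺]^2·[Sn⁴⁺]^5 / ([MnO₄⁻]^2·[H⁺]^16·[Sn²⁺]^5); log Q = 6.532.
E = E° − (0.0592/n) log Q = +1.32 − (0.0592/10)(6.532) = +1.281 V.

+1.281 V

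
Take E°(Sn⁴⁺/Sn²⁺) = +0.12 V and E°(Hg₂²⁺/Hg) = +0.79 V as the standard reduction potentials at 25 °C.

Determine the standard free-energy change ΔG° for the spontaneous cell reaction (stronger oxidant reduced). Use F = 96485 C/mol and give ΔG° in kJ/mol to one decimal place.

-129.3 kJ/mol

Hg₂²⁺/Hg (E° = +0.79 V) is the cathode; Sn⁴⁺/Sn²⁺ (E° = +0.12 V) is the anode, so E°cell = +0.67 V.
Balancing electrons gives n = 2 (lcm of 2 and 2).
ΔG° = −nFE° = −(2)(96485)(+0.67) = -129,290 J = -129.3 kJ/mol.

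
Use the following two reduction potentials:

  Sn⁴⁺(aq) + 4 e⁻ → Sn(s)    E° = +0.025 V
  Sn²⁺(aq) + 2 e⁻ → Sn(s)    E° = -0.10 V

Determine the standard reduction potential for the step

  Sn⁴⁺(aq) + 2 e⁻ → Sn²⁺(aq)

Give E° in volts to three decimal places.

+0.150 V

Sequential free energies add, so n₃E°₃ = n₁E°₁ + n₂E°₂.
With n₃ = 4, and the known step contributing 2×(-0.10) V, the unknown satisfies 2·E° = 4×(+0.025) − 2×(-0.10) = +0.300.
E° = +0.300 / 2 = +0.150 V.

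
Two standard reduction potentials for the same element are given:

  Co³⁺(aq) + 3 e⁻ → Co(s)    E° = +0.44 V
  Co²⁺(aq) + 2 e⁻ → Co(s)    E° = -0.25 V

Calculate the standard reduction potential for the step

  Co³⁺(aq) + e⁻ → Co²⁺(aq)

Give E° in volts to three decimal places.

Sequential free energies add, so n₃E°₃ = n₁E°₁ + n₂E°₂.
With n₃ = 3, and the known step contributing 2×(-0.25) V, the unknown satisfies 1·E° = 3×(+0.44) − 2×(-0.25) = +1.820.
E° = +1.820 / 1 = +1.820 V.

+1.820 V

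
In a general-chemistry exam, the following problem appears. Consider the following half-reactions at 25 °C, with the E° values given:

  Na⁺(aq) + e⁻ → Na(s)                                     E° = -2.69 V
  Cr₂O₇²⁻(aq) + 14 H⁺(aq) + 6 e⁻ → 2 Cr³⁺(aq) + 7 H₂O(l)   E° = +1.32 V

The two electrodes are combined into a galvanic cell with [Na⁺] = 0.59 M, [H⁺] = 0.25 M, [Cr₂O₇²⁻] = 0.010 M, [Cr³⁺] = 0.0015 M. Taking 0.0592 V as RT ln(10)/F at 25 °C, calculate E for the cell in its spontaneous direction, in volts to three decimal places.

Cr₂O₇²⁻/Cr³⁺ is the cathode (higher E°), Na⁺/Na the anode: E°cell = +1.32 − (-2.69) = +4.01 V, n = 6.
Overall: Cr₂O₇²⁻(aq) + 14 H⁺(aq) + 6 Na(s) → 2 Cr³⁺(aq) + 7 H₂O(l) + 6 Na⁺(aq)
Q = [Cr³⁺]^2·[Na⁺]^6 / ([Cr₂O₇²⁻]·[H⁺]^14); log Q = 3.406.
E = E° − (0.0592/n) log Q = +4.01 − (0.0592/6)(3.406) = +3.976 V.

+3.976 V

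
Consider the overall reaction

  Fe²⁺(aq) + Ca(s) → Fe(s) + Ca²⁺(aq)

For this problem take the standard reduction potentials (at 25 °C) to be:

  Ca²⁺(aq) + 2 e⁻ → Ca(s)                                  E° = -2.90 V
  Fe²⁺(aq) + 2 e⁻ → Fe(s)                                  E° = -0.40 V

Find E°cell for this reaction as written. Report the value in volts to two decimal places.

The Fe²⁺/Fe couple has the higher reduction potential, so it is the cathode; Ca²⁺/Ca is oxidised at the anode.
E°cell = E°(cathode) − E°(anode) = (-0.40) − (-2.90) = +2.50 V.

+2.50 V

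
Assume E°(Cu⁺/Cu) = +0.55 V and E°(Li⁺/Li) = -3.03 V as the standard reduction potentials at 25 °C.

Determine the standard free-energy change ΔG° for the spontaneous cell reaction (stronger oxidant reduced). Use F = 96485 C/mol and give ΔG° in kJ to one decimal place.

Cu⁺/Cu (E° = +0.55 V) is the cathode; Li⁺/Li (E° = -3.03 V) is the anode, so E°cell = +3.58 V.
Balancing electrons gives n = 1 (lcm of 1 and 1).
ΔG° = −nFE° = −(1)(96485)(+3.58) = -345,416 J = -345.4 kJ.

-345.4 kJ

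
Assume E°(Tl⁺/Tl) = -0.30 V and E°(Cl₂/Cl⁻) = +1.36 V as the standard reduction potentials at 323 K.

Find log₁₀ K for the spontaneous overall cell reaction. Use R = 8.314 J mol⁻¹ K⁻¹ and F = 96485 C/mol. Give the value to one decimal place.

Cathode: Cl₂/Cl⁻; anode: Tl⁺/Tl. E°cell = (+1.36) − (-0.30) = +1.66 V, with n = 2.
ΔG° = −nFE° = −RT ln K, so ln K = nFE°/(RT) = (2)(96485)(+1.66) / ((8.314)(323)) = 119.285.
log₁₀ K = 119.285 / ln 10 = 51.8.

51.8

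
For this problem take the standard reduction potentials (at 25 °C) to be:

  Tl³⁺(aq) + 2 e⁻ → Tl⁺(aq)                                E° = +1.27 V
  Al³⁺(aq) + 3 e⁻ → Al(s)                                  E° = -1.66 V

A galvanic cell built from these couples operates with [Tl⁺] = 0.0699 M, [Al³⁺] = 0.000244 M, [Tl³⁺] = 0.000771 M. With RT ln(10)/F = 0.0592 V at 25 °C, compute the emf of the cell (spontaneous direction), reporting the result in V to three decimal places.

+2.943 V

Tl³⁺/Tl⁺ is the cathode (higher E°), Al³⁺/Al the anode: E°cell = +1.27 − (-1.66) = +2.93 V, n = 6.
Overall: 3 Tl³⁺(aq) + 2 Al(s) → 3 Tl⁺(aq) + 2 Al³⁺(aq)
Q = [Tl⁺]^3·[Al³⁺]^2 / ([Tl³⁺]^3); log Q = -1.353.
E = E° − (0.0592/n) log Q = +2.93 − (0.0592/6)(-1.353) = +2.943 V.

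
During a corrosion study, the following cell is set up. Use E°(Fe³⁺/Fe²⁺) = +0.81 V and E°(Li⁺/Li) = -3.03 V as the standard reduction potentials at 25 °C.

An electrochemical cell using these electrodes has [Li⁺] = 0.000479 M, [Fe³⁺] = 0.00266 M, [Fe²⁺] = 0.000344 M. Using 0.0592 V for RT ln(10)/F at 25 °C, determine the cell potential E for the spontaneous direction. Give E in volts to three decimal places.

+4.089 V

Fe³⁺/Fe²⁺ is the cathode (higher E°), Li⁺/Li the anode: E°cell = +0.81 − (-3.03) = +3.84 V, n = 1.
Overall: Fe³⁺(aq) + Li(s) → Fe²⁺(aq) + Li⁺(aq)
Q = [Fe²⁺]·[Li⁺] / ([Fe³⁺]); log Q = -4.208.
E = E° − (0.0592/n) log Q = +3.84 − (0.0592/1)(-4.208) = +4.089 V.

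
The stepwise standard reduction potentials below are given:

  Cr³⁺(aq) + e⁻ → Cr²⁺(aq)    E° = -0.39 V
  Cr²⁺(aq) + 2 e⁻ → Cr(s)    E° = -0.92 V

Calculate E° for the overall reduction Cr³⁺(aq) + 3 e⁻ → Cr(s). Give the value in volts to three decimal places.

Standard free energies of sequential steps add: ΔG°₃ = ΔG°₁ + ΔG°₂, so n₃E°₃ = n₁E°₁ + n₂E°₂.
E°₃ = (1×-0.39 + 2×-0.92) / 3 = (-2.230) / 3 = -0.743 V.

-0.743 V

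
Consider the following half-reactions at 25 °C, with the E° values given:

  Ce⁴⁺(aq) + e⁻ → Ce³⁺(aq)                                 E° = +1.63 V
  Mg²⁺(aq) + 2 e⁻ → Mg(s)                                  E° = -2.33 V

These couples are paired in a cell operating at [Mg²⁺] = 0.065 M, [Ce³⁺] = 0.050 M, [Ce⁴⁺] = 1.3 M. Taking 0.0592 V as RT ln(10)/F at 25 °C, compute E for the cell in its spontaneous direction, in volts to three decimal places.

+4.079 V

Ce⁴⁺/Ce³⁺ is the cathode (higher E°), Mg²⁺/Mg the anode: E°cell = +1.63 − (-2.33) = +3.96 V, n = 2.
Overall: 2 Ce⁴⁺(aq) + Mg(s) → 2 Ce³⁺(aq) + Mg²⁺(aq)
Q = [Ce³⁺]^2·[Mg²⁺] / ([Ce⁴⁺]^2); log Q = -4.017.
E = E° − (0.0592/n) log Q = +3.96 − (0.0592/2)(-4.017) = +4.079 V.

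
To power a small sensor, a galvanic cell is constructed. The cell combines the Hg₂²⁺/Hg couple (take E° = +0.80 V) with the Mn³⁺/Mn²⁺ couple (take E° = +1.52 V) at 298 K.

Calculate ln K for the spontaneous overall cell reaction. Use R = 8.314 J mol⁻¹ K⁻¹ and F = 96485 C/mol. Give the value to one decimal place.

56.1

Cathode: Mn³⁺/Mn²⁺; anode: Hg₂²⁺/Hg. E°cell = (+1.52) − (+0.80) = +0.72 V, with n = 2.
ΔG° = −nFE° = −RT ln K, so ln K = nFE°/(RT) = (2)(96485)(+0.72) / ((8.314)(298)) = 56.078.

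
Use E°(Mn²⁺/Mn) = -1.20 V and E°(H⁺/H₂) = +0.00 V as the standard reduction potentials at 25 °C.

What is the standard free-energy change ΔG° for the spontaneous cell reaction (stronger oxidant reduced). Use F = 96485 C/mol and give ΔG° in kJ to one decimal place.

H⁺/H₂ (E° = +0.00 V) is the cathode; Mn²⁺/Mn (E° = -1.20 V) is the anode, so E°cell = +1.20 V.
Balancing electrons gives n = 2 (lcm of 2 and 2).
ΔG° = −nFE° = −(2)(96485)(+1.20) = -231,564 J = -231.6 kJ.

-231.6 kJ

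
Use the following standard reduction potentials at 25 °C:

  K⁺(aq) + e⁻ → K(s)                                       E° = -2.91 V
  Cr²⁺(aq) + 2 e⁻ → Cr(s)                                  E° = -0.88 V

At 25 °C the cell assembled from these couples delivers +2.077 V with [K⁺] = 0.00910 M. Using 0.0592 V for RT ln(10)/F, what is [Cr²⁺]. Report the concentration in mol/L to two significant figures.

Cr²⁺/Cr is the cathode, K⁺/K the anode: E°cell = +2.03 V, n = 2.
Overall reaction: Cr²⁺(aq) + 2 K(s) → Cr(s) + 2 K⁺(aq); Q = [K⁺]^2/[Cr²⁺]^1.
From E = E° − (0.0592/n) log Q: log Q = (E° − E)·n/0.0592 = (+2.03 − (+2.077))·2/0.0592 = -1.5878.
So 1·log[Cr²⁺] = 2·log(0.0091) − log Q = -4.0819 − (-1.5878) = -2.4941; [Cr²⁺] = 10^(-2.4941) ≈ 0.0032 M.

0.0032 M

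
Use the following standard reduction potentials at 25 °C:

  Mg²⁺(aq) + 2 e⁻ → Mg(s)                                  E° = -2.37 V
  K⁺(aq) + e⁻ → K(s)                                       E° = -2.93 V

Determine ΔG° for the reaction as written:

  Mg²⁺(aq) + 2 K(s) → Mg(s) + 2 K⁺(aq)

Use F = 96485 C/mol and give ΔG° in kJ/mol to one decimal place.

-108.1 kJ/mol

As written, Mg²⁺/Mg is reduced (cathode) and K⁺/K is oxidised (anode), so E°cell = (-2.37) − (-2.93) = +0.56 V.
Balancing electrons gives n = 2.
ΔG° = −nFE° = −(2)(96485)(+0.56) = -108,063 J = -108.1 kJ/mol.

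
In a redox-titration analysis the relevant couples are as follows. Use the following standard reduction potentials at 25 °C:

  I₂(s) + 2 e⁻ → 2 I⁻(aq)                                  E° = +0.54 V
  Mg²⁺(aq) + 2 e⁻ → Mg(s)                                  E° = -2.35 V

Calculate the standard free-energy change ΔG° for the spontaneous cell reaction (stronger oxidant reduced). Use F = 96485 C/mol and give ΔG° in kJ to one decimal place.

I₂/I⁻ (E° = +0.54 V) is the cathode; Mg²⁺/Mg (E° = -2.35 V) is the anode, so E°cell = +2.89 V.
Balancing electrons gives n = 2 (lcm of 2 and 2).
ΔG° = −nFE° = −(2)(96485)(+2.89) = -557,683 J = -557.7 kJ.

-557.7 kJ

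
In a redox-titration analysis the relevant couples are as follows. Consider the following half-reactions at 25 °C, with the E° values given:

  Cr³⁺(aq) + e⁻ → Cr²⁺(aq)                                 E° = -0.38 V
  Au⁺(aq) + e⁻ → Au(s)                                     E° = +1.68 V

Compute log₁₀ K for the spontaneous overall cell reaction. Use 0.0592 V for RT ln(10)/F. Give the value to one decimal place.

34.8

Cathode: Au⁺/Au; anode: Cr³⁺/Cr²⁺. E°cell = +2.06 V, n = 1.
log K = nE°cell / 0.0592 = (1)(+2.06) / 0.0592 = 34.8.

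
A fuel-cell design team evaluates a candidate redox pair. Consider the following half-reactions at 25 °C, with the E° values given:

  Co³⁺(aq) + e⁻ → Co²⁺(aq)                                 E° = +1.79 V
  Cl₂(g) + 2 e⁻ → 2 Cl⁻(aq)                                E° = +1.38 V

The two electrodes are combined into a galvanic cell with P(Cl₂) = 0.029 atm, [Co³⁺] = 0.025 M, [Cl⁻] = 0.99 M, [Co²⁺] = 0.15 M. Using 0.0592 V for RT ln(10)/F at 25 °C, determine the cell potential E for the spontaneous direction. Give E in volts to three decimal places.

Co³⁺/Co²⁺ is the cathode (higher E°), Cl₂/Cl⁻ the anode: E°cell = +1.79 − (+1.38) = +0.41 V, n = 2.
Overall: 2 Co³⁺(aq) + 2 Cl⁻(aq) → 2 Co²⁺(aq) + Cl₂(g)
Q = [Co²⁺]^2·P(Cl₂) / ([Co³⁺]^2·[Cl⁻]^2); log Q = 0.027.
E = E° − (0.0592/n) log Q = +0.41 − (0.0592/2)(0.027) = +0.409 V.

+0.409 V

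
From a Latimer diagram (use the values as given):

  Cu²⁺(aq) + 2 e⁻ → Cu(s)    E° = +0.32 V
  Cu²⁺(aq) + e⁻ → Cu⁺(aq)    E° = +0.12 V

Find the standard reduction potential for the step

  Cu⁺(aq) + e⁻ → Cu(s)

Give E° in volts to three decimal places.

Sequential free energies add, so n₃E°₃ = n₁E°₁ + n₂E°₂.
With n₃ = 2, and the known step contributing 1×(+0.12) V, the unknown satisfies 1·E° = 2×(+0.32) − 1×(+0.12) = +0.520.
E° = +0.520 / 1 = +0.520 V.

+0.520 V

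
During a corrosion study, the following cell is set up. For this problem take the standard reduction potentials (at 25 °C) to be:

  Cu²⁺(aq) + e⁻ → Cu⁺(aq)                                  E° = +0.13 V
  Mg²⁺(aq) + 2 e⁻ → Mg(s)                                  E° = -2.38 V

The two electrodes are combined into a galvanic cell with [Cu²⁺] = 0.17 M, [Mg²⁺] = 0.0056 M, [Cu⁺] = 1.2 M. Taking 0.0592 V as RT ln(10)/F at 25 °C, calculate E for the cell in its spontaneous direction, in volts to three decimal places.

+2.526 V

Cu²⁺/Cu⁺ is the cathode (higher E°), Mg²⁺/Mg the anode: E°cell = +0.13 − (-2.38) = +2.51 V, n = 2.
Overall: 2 Cu²⁺(aq) + Mg(s) → 2 Cu⁺(aq) + Mg²⁺(aq)
Q = [Cu⁺]^2·[Mg²⁺] / ([Cu²⁺]^2); log Q = -0.554.
E = E° − (0.0592/n) log Q = +2.51 − (0.0592/2)(-0.554) = +2.526 V.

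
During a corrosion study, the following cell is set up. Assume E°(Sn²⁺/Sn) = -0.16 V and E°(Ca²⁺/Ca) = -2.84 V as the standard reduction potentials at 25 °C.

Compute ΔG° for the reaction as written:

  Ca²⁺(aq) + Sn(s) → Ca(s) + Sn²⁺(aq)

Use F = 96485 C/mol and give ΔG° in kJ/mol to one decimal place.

As written, Ca²⁺/Ca is reduced (cathode) and Sn²⁺/Sn is oxidised (anode), so E°cell = (-2.84) − (-0.16) = -2.68 V.
Balancing electrons gives n = 2.
ΔG° = −nFE° = −(2)(96485)(-2.68) = 517,160 J = +517.2 kJ/mol.

+517.2 kJ/mol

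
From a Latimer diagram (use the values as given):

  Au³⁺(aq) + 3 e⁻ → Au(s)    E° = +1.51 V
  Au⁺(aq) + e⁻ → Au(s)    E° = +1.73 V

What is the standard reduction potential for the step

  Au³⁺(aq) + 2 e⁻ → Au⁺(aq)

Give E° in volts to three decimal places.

Sequential free energies add, so n₃E°₃ = n₁E°₁ + n₂E°₂.
With n₃ = 3, and the known step contributing 1×(+1.73) V, the unknown satisfies 2·E° = 3×(+1.51) − 1×(+1.73) = +2.800.
E° = +2.800 / 2 = +1.400 V.

+1.400 V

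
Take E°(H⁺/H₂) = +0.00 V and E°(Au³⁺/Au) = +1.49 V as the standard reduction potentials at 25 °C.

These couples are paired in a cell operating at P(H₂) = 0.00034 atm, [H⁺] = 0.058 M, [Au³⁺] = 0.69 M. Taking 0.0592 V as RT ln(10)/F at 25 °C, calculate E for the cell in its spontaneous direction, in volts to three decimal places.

+1.457 V

Au³⁺/Au is the cathode (higher E°), H⁺/H₂ the anode: E°cell = +1.49 − (+0.00) = +1.49 V, n = 6.
Overall: 2 Au³⁺(aq) + 3 H₂(g) → 2 Au(s) + 6 H⁺(aq)
Q = [H⁺]^6 / ([Au³⁺]^2·P(H₂)^3); log Q = 3.308.
E = E° − (0.0592/n) log Q = +1.49 − (0.0592/6)(3.308) = +1.457 V.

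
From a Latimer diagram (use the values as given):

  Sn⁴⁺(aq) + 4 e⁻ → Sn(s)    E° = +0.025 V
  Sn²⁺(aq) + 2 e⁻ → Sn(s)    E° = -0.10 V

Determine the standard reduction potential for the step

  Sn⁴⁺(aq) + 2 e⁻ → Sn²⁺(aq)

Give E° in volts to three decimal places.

Sequential free energies add, so n₃E°₃ = n₁E°₁ + n₂E°₂.
With n₃ = 4, and the known step contributing 2×(-0.10) V, the unknown satisfies 2·E° = 4×(+0.025) − 2×(-0.10) = +0.300.
E° = +0.300 / 2 = +0.150 V.

+0.150 V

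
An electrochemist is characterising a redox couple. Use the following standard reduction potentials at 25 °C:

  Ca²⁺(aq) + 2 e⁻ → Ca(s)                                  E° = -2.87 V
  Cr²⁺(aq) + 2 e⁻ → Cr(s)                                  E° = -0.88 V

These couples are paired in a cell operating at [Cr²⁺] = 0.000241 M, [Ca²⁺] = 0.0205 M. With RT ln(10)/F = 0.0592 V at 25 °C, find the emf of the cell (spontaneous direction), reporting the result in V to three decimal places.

Cr²⁺/Cr is the cathode (higher E°), Ca²⁺/Ca the anode: E°cell = -0.88 − (-2.87) = +1.99 V, n = 2.
Overall: Cr²⁺(aq) + Ca(s) → Cr(s) + Ca²⁺(aq)
Q = [Ca²⁺] / ([Cr²⁺]); log Q = 1.930.
E = E° − (0.0592/n) log Q = +1.99 − (0.0592/2)(1.930) = +1.933 V.

+1.933 V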